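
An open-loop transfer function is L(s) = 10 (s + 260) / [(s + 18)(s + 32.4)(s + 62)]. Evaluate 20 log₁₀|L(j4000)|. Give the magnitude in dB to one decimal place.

-124.1 dB

|j4000 + 260| = √(4000² + 260²) = 4008
|j4000 + 18| = √(4000² + 18²) = 4000
|j4000 + 32.4| = √(4000² + 32.4²) = 4000
|j4000 + 62| = √(4000² + 62²) = 4000
|L(j4000)| = 10 × 4008 / (4000 × 4000 × 4000) = 6.2622e-07
20 log₁₀(6.2622e-07) = -124.07 dB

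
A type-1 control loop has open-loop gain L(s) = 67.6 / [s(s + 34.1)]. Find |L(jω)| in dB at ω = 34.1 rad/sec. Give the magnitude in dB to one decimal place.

-27.7 dB

|j34.1 + 34.1| = √(34.1² + 34.1²) = 48.22
|j34.1| = 34.1
|L(j34.1)| = 67.6 / (48.22 × 34.1) = 0.041108
20 log₁₀(0.041108) = -27.72 dB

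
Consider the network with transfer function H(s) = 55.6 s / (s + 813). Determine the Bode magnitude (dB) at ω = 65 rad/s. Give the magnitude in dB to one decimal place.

12.9 dB

|j65| = 65
|j65 + 813| = √(65² + 813²) = 815.6
|H(j65)| = 55.6 × 65 / 815.6 = 4.4311
20 log₁₀(4.4311) = 12.93 dB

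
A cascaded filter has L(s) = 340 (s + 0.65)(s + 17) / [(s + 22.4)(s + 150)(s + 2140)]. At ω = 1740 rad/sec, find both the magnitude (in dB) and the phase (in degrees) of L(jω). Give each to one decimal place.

|L| = -18.2 dB, ∠L = -34.0°

|j1740 + 0.65| = √(1740² + 0.65²) = 1740
|j1740 + 17| = √(1740² + 17²) = 1740
|j1740 + 22.4| = √(1740² + 22.4²) = 1740
|j1740 + 150| = √(1740² + 150²) = 1746
|j1740 + 2140| = √(1740² + 2140²) = 2758
|L(j1740)| = 340 × 1740 × 1740 / (1740 × 1746 × 2758) = 0.12281
20 log₁₀(0.12281) = -18.22 dB
∠(j1740 + 0.65) = arctan(1740/0.65) = 89.98°
∠(j1740 + 17) = arctan(1740/17) = 89.44°
∠(j1740 + 22.4) = arctan(1740/22.4) = 89.26°
∠(j1740 + 150) = arctan(1740/150) = 85.07°
∠(j1740 + 2140) = arctan(1740/2140) = 39.11°
∠L(j1740) = 89.98° + 89.44° − (89.26° + 85.07° + 39.11°) = -34.03°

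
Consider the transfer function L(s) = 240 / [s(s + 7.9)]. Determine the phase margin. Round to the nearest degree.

29°

Gain crossover: |L(jω)| = 1 at ω ≈ 14.5 rad/s.
∠L(j14.5) = −90° − arctan(14.5/7.9) ≈ -151.45°
PM = 180° + (-151.45°) = 28.55°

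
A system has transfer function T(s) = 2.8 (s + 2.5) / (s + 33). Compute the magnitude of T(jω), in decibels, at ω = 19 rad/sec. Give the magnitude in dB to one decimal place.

3.0 dB

|j19 + 2.5| = √(19² + 2.5²) = 19.16
|j19 + 33| = √(19² + 33²) = 38.08
|T(j19)| = 2.8 × 19.16 / 38.08 = 1.4091
20 log₁₀(1.4091) = 2.98 dB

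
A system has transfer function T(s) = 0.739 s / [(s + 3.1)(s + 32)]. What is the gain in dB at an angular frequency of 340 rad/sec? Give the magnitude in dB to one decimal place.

-53.3 dB

|j340| = 340
|j340 + 3.1| = √(340² + 3.1²) = 340
|j340 + 32| = √(340² + 32²) = 341.5
|T(j340)| = 0.739 × 340 / (340 × 341.5) = 0.0021639
20 log₁₀(0.0021639) = -53.30 dB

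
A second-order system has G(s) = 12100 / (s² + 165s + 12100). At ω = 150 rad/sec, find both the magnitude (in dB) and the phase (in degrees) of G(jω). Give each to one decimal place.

|(j150)² + 165(j150) + 12100| = |-10400 + j24750| = 2.685e+04
|G(j150)| = 12100 / 2.685e+04 = 0.45071
20 log₁₀(0.45071) = -6.92 dB
∠[(j150)² + 165(j150) + 12100] = ∠[-10400 + j24750] = 112.79°
∠G(j150) = −112.79° = -112.79°

|G| = -6.9 dB, ∠G = -112.8°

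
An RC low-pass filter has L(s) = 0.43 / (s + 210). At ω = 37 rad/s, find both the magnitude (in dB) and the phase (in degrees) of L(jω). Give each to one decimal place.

|L| = -53.9 dB, ∠L = -10.0°

|j37 + 210| = √(37² + 210²) = 213.2
|L(j37)| = 0.43 / 213.2 = 0.0020166
20 log₁₀(0.0020166) = -53.91 dB
∠(j37 + 210) = arctan(37/210) = 9.99°
∠L(j37) = −9.99° = -9.99°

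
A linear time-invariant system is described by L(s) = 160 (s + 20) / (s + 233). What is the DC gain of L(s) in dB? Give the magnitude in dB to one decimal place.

22.8 dB

L(0) = 160 × 20 / 233 = 13.734
20 log₁₀(13.734) = 22.76 dB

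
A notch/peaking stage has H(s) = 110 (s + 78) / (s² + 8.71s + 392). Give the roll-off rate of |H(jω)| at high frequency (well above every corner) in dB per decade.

With 1 zero and 2 poles, the high-frequency asymptotic slope is 20 × (1 − 2) = -20 dB/decade.

-20 dB/decade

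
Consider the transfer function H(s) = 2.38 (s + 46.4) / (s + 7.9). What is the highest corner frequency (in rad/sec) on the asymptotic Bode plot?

46.4 rad/sec

Break frequencies occur at each pole and zero magnitude: 7.9 rad/sec, 46.4 rad/sec.
The highest is 46.4 rad/sec.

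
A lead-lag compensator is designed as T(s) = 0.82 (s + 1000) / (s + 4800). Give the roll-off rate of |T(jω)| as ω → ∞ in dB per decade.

With 1 zero and 1 pole, the high-frequency asymptotic slope is 20 × (1 − 1) = 0 dB/decade.

0 dB/decade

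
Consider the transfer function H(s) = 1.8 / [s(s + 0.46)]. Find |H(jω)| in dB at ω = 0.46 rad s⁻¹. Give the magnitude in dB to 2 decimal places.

15.58 dB

|j0.46 + 0.46| = √(0.46² + 0.46²) = 0.6505
|j0.46| = 0.46
|H(j0.46)| = 1.8 / (0.6505 × 0.46) = 6.0151
20 log₁₀(6.0151) = 15.585 dB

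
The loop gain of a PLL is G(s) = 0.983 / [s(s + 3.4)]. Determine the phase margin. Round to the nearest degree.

Gain crossover: |G(jω)| = 1 at ω ≈ 0.288 rad s⁻¹.
∠G(j0.288) = −90° − arctan(0.288/3.4) ≈ -94.84°
PM = 180° + (-94.84°) = 85.16°

85°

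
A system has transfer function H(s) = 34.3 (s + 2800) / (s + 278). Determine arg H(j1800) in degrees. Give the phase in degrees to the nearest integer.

∠(j1800 + 2800) = arctan(1800/2800) = 32.74°
∠(j1800 + 278) = arctan(1800/278) = 81.22°
∠H(j1800) = 32.74° − 81.22° = -48.49°

-48°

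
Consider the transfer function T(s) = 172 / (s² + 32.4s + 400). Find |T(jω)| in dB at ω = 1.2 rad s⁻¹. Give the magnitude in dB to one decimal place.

-7.3 dB

|(j1.2)² + 32.4(j1.2) + 400| = |398.56 + j38.88| = 400.5
|T(j1.2)| = 172 / 400.5 = 0.42951
20 log₁₀(0.42951) = -7.34 dB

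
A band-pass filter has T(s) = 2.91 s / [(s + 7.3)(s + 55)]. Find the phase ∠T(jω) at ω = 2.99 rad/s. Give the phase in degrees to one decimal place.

∠(j2.99) = 90.00°
∠(j2.99 + 7.3) = arctan(2.99/7.3) = 22.27°
∠(j2.99 + 55) = arctan(2.99/55) = 3.11°
∠T(j2.99) = 90.00° − (22.27° + 3.11°) = 64.61°

64.6 deg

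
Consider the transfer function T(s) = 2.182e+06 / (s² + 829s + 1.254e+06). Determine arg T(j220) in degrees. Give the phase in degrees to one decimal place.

∠[(j220)² + 829(j220) + 1.254e+06] = ∠[1.2056e+06 + j1.8238e+05] = 8.60°
∠T(j220) = −8.60° = -8.60°

-8.6°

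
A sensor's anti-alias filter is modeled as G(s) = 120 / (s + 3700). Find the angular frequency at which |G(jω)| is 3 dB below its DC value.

3700 rad/s

For a single-pole low-pass, the −3 dB point is at the pole: ω = 3700 rad/s.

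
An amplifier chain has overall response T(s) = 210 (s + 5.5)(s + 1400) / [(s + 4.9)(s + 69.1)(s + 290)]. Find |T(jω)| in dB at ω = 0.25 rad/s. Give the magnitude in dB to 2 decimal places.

24.33 dB

|j0.25 + 5.5| = √(0.25² + 5.5²) = 5.506
|j0.25 + 1400| = √(0.25² + 1400²) = 1400
|j0.25 + 4.9| = √(0.25² + 4.9²) = 4.906
|j0.25 + 69.1| = √(0.25² + 69.1²) = 69.1
|j0.25 + 290| = √(0.25² + 290²) = 290
|T(j0.25)| = 210 × 5.506 × 1400 / (4.906 × 69.1 × 290) = 16.463
20 log₁₀(16.463) = 24.330 dB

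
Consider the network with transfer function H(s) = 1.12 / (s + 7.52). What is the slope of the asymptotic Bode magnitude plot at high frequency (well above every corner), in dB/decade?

-20 dB/decade

With 0 zeros and 1 pole, the high-frequency asymptotic slope is 20 × (0 − 1) = -20 dB/decade.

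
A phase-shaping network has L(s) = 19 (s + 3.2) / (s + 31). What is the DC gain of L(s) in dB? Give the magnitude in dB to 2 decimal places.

5.85 dB

L(0) = 19 × 3.2 / 31 = 1.9613
20 log₁₀(1.9613) = 5.851 dB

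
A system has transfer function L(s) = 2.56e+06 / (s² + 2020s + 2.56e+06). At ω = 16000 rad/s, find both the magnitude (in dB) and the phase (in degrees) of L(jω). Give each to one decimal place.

|(j16000)² + 2020(j16000) + 2.56e+06| = |-2.5344e+08 + j3.232e+07| = 2.555e+08
|L(j16000)| = 2.56e+06 / 2.555e+08 = 0.01002
20 log₁₀(0.01002) = -39.98 dB
∠[(j16000)² + 2020(j16000) + 2.56e+06] = ∠[-2.5344e+08 + j3.232e+07] = 172.73°
∠L(j16000) = −172.73° = -172.73°

|L| = -40.0 dB, ∠L = -172.7 deg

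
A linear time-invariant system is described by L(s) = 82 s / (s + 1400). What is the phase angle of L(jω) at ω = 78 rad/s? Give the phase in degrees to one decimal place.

86.8°

∠(j78) = 90.00°
∠(j78 + 1400) = arctan(78/1400) = 3.19°
∠L(j78) = 90.00° − 3.19° = 86.81°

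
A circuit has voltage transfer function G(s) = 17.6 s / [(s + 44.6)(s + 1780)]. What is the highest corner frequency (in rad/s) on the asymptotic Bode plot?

1780 rad/s

Break frequencies occur at each pole and zero magnitude: 44.6 rad/s, 1780 rad/s.
The highest is 1780 rad/s.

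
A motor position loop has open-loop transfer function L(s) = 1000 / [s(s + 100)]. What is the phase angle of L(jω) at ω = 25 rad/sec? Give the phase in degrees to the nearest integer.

∠(j25 + 100) = arctan(25/100) = 14.04°
∠(j25) = 90.00°
∠L(j25) = − (14.04° + 90.00°) = -104.04°

-104°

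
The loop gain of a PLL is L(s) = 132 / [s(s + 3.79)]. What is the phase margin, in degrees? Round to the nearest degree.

19°

Gain crossover: |L(jω)| = 1 at ω ≈ 11.2 rad/s.
∠L(j11.2) = −90° − arctan(11.2/3.79) ≈ -161.27°
PM = 180° + (-161.27°) = 18.73°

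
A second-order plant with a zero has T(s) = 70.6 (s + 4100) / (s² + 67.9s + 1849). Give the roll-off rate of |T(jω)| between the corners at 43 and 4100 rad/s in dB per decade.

In this band the factors already past their corner are: complex pole pair at ωₙ ≈ 43; net slope = -40 dB/decade.

-40 dB/decade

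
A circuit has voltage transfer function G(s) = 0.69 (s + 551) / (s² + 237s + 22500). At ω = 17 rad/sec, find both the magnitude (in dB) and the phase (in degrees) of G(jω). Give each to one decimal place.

|j17 + 551| = √(17² + 551²) = 551.3
|(j17)² + 237(j17) + 22500| = |22211 + j4029| = 2.257e+04
|G(j17)| = 0.69 × 551.3 / 2.257e+04 = 0.01685
20 log₁₀(0.01685) = -35.47 dB
∠(j17 + 551) = arctan(17/551) = 1.77°
∠[(j17)² + 237(j17) + 22500] = ∠[22211 + j4029] = 10.28°
∠G(j17) = 1.77° − 10.28° = -8.51°

|G| = -35.5 dB, ∠G = -8.5°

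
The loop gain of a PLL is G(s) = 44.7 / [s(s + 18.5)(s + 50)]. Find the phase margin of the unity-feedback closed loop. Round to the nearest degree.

Gain crossover: |G(jω)| = 1 at ω ≈ 0.0483 rad/s.
∠G(j0.0483) = −90° − arctan(0.0483/18.5) − arctan(0.0483/50) ≈ -90.21°
PM = 180° + (-90.21°) = 89.79°

90°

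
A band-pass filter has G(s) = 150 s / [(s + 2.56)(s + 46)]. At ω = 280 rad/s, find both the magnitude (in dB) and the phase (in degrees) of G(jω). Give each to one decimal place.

|G| = -5.5 dB, ∠G = -80.1°

|j280| = 280
|j280 + 2.56| = √(280² + 2.56²) = 280
|j280 + 46| = √(280² + 46²) = 283.8
|G(j280)| = 150 × 280 / (280 × 283.8) = 0.52861
20 log₁₀(0.52861) = -5.54 dB
∠(j280) = 90.00°
∠(j280 + 2.56) = arctan(280/2.56) = 89.48°
∠(j280 + 46) = arctan(280/46) = 80.67°
∠G(j280) = 90.00° − (89.48° + 80.67°) = -80.15°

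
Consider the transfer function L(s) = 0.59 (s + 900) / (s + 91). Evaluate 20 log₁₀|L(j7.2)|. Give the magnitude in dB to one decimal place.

|j7.2 + 900| = √(7.2² + 900²) = 900
|j7.2 + 91| = √(7.2² + 91²) = 91.28
|L(j7.2)| = 0.59 × 900 / 91.28 = 5.8172
20 log₁₀(5.8172) = 15.29 dB

15.3 dB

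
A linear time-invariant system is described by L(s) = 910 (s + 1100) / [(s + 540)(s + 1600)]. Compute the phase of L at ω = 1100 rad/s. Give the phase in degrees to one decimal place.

-53.4°

∠(j1100 + 1100) = arctan(1100/1100) = 45.00°
∠(j1100 + 540) = arctan(1100/540) = 63.85°
∠(j1100 + 1600) = arctan(1100/1600) = 34.51°
∠L(j1100) = 45.00° − (63.85° + 34.51°) = -53.36°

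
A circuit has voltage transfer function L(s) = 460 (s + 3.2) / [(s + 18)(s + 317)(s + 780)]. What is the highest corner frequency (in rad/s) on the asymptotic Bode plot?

780 rad/s

Break frequencies occur at each pole and zero magnitude: 3.2 rad/s, 18 rad/s, 317 rad/s, 780 rad/s.
The highest is 780 rad/s.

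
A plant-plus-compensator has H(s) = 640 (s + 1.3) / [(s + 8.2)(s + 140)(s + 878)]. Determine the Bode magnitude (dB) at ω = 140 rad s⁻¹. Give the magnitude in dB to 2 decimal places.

|j140 + 1.3| = √(140² + 1.3²) = 140
|j140 + 8.2| = √(140² + 8.2²) = 140.2
|j140 + 140| = √(140² + 140²) = 198
|j140 + 878| = √(140² + 878²) = 889.1
|H(j140)| = 640 × 140 / (140.2 × 198 × 889.1) = 0.0036297
20 log₁₀(0.0036297) = -48.803 dB

-48.80 dB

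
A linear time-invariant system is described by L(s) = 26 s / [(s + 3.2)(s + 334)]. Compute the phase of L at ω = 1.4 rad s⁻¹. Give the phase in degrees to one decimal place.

66.1°

∠(j1.4) = 90.00°
∠(j1.4 + 3.2) = arctan(1.4/3.2) = 23.63°
∠(j1.4 + 334) = arctan(1.4/334) = 0.24°
∠L(j1.4) = 90.00° − (23.63° + 0.24°) = 66.13°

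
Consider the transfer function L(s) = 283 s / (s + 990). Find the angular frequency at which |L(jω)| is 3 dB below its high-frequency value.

For a single-pole high-pass, the −3 dB point is at the pole: ω = 990 rad/s.

990 rad/s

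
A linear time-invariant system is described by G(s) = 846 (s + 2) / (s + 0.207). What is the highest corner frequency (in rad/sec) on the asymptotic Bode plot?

2 rad/sec

Break frequencies occur at each pole and zero magnitude: 0.207 rad/sec, 2 rad/sec.
The highest is 2 rad/sec.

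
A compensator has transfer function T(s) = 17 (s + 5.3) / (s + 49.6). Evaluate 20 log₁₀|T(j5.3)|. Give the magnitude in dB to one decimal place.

|j5.3 + 5.3| = √(5.3² + 5.3²) = 7.495
|j5.3 + 49.6| = √(5.3² + 49.6²) = 49.88
|T(j5.3)| = 17 × 7.495 / 49.88 = 2.5544
20 log₁₀(2.5544) = 8.15 dB

8.1 dB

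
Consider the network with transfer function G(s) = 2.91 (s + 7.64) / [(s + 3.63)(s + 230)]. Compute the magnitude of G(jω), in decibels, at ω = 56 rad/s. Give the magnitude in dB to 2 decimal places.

|j56 + 7.64| = √(56² + 7.64²) = 56.52
|j56 + 3.63| = √(56² + 3.63²) = 56.12
|j56 + 230| = √(56² + 230²) = 236.7
|G(j56)| = 2.91 × 56.52 / (56.12 × 236.7) = 0.012381
20 log₁₀(0.012381) = -38.145 dB

-38.14 dB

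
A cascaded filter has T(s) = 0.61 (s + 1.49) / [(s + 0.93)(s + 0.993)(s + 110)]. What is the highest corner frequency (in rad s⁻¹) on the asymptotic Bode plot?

110 rad s⁻¹

Break frequencies occur at each pole and zero magnitude: 0.93 rad s⁻¹, 0.993 rad s⁻¹, 1.49 rad s⁻¹, 110 rad s⁻¹.
The highest is 110 rad s⁻¹.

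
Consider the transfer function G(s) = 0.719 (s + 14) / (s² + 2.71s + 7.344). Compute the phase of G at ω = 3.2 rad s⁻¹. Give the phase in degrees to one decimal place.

-95.6°

∠(j3.2 + 14) = arctan(3.2/14) = 12.88°
∠[(j3.2)² + 2.71(j3.2) + 7.344] = ∠[-2.896 + j8.672] = 108.47°
∠G(j3.2) = 12.88° − 108.47° = -95.59°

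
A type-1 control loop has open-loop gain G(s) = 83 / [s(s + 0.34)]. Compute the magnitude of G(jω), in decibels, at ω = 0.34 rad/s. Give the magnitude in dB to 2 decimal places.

54.11 dB

|j0.34 + 0.34| = √(0.34² + 0.34²) = 0.4808
|j0.34| = 0.34
|G(j0.34)| = 83 / (0.4808 × 0.34) = 507.7
20 log₁₀(507.7) = 54.112 dB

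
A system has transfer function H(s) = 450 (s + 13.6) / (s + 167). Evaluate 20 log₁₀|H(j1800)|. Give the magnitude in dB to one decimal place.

|j1800 + 13.6| = √(1800² + 13.6²) = 1800
|j1800 + 167| = √(1800² + 167²) = 1808
|H(j1800)| = 450 × 1800 / 1808 = 448.09
20 log₁₀(448.09) = 53.03 dB

53.0 dB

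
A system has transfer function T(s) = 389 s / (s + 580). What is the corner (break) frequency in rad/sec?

The single real pole at s = −580 gives a corner at ω = 580 rad/sec.

580 rad/sec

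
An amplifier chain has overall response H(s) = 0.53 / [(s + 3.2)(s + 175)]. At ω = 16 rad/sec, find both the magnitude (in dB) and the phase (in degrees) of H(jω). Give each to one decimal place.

|j16 + 3.2| = √(16² + 3.2²) = 16.32
|j16 + 175| = √(16² + 175²) = 175.7
|H(j16)| = 0.53 / (16.32 × 175.7) = 0.00018484
20 log₁₀(0.00018484) = -74.66 dB
∠(j16 + 3.2) = arctan(16/3.2) = 78.69°
∠(j16 + 175) = arctan(16/175) = 5.22°
∠H(j16) = − (78.69° + 5.22°) = -83.91°

|H| = -74.7 dB, ∠H = -83.9°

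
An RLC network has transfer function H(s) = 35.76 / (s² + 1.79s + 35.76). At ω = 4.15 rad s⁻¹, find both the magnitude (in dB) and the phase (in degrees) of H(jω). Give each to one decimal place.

|(j4.15)² + 1.79(j4.15) + 35.76| = |18.537 + j7.4285| = 19.97
|H(j4.15)| = 35.76 / 19.97 = 1.7906
20 log₁₀(1.7906) = 5.06 dB
∠[(j4.15)² + 1.79(j4.15) + 35.76] = ∠[18.537 + j7.4285] = 21.84°
∠H(j4.15) = −21.84° = -21.84°

|H| = 5.1 dB, ∠H = -21.8 deg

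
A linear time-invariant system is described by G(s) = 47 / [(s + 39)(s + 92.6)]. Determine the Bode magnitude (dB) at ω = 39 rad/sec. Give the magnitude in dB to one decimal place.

|j39 + 39| = √(39² + 39²) = 55.15
|j39 + 92.6| = √(39² + 92.6²) = 100.5
|G(j39)| = 47 / (55.15 × 100.5) = 0.008481
20 log₁₀(0.008481) = -41.43 dB

-41.4 dB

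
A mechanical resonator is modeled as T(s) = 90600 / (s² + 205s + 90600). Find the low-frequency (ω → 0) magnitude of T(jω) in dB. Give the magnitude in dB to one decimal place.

T(0) = 90600 / 90600 = 1
20 log₁₀(1) = 0.00 dB

0.0 dB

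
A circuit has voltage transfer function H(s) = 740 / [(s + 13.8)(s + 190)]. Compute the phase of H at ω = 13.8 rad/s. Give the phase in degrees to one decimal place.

-49.2°

∠(j13.8 + 13.8) = arctan(13.8/13.8) = 45.00°
∠(j13.8 + 190) = arctan(13.8/190) = 4.15°
∠H(j13.8) = − (45.00° + 4.15°) = -49.15°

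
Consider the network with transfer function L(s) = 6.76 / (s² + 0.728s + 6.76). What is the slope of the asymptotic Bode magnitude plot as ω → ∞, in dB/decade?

With 0 zeros and 2 poles, the high-frequency asymptotic slope is 20 × (0 − 2) = -40 dB/decade.

-40 dB/decade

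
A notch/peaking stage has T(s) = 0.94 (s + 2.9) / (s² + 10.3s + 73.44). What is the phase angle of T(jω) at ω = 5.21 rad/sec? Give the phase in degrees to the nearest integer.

∠(j5.21 + 2.9) = arctan(5.21/2.9) = 60.90°
∠[(j5.21)² + 10.3(j5.21) + 73.44] = ∠[46.296 + j53.663] = 49.22°
∠T(j5.21) = 60.90° − 49.22° = 11.68°

12°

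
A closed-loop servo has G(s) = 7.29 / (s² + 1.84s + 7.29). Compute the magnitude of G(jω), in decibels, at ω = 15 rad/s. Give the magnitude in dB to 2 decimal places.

-29.57 dB

|(j15)² + 1.84(j15) + 7.29| = |-217.71 + j27.6| = 219.5
|G(j15)| = 7.29 / 219.5 = 0.033219
20 log₁₀(0.033219) = -29.572 dB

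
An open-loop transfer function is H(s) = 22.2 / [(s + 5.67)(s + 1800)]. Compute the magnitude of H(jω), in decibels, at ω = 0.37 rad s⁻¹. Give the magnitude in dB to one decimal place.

-53.3 dB

|j0.37 + 5.67| = √(0.37² + 5.67²) = 5.682
|j0.37 + 1800| = √(0.37² + 1800²) = 1800
|H(j0.37)| = 22.2 / (5.682 × 1800) = 0.0021706
20 log₁₀(0.0021706) = -53.27 dB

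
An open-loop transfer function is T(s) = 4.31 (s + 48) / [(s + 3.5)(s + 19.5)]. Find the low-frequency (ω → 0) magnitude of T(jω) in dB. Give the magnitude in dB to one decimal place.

9.6 dB

T(0) = 4.31 × 48 / (3.5 × 19.5) = 3.0312
20 log₁₀(3.0312) = 9.63 dB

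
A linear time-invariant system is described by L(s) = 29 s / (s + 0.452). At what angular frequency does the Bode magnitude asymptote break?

0.452 rad/s

The single real pole at s = −0.452 gives a corner at ω = 0.452 rad/s.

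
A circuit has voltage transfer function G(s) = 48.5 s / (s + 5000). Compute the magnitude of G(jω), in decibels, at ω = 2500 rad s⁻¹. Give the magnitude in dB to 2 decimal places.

|j2500| = 2500
|j2500 + 5000| = √(2500² + 5000²) = 5590
|G(j2500)| = 48.5 × 2500 / 5590 = 21.69
20 log₁₀(21.69) = 26.725 dB

26.73 dB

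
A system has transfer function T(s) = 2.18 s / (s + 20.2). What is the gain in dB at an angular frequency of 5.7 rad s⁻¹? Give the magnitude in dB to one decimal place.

-4.6 dB

|j5.7| = 5.7
|j5.7 + 20.2| = √(5.7² + 20.2²) = 20.99
|T(j5.7)| = 2.18 × 5.7 / 20.99 = 0.59203
20 log₁₀(0.59203) = -4.55 dB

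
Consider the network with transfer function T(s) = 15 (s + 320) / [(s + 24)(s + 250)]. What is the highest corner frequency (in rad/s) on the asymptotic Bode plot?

Break frequencies occur at each pole and zero magnitude: 24 rad/s, 250 rad/s, 320 rad/s.
The highest is 320 rad/s.

320 rad/s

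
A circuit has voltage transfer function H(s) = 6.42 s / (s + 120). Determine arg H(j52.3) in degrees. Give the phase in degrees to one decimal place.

∠(j52.3) = 90.00°
∠(j52.3 + 120) = arctan(52.3/120) = 23.55°
∠H(j52.3) = 90.00° − 23.55° = 66.45°

66.5°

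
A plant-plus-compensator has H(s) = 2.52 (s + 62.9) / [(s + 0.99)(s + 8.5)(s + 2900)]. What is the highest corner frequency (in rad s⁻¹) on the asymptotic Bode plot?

2900 rad s⁻¹

Break frequencies occur at each pole and zero magnitude: 0.99 rad s⁻¹, 8.5 rad s⁻¹, 62.9 rad s⁻¹, 2900 rad s⁻¹.
The highest is 2900 rad s⁻¹.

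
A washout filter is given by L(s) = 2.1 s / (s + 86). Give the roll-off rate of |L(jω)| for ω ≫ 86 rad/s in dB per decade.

With 1 zero and 1 pole, the high-frequency asymptotic slope is 20 × (1 − 1) = 0 dB/decade.

0 dB/decade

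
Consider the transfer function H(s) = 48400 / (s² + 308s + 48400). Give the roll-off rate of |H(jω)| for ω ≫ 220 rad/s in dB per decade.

With 0 zeros and 2 poles, the high-frequency asymptotic slope is 20 × (0 − 2) = -40 dB/decade.

-40 dB/decade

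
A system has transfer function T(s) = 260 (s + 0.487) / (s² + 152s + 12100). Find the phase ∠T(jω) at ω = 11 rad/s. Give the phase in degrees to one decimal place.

79.5 deg

∠(j11 + 0.487) = arctan(11/0.487) = 87.47°
∠[(j11)² + 152(j11) + 12100] = ∠[11979 + j1672] = 7.95°
∠T(j11) = 87.47° − 7.95° = 79.52°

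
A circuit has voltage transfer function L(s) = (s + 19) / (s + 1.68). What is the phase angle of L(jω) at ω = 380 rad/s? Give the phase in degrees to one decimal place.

∠(j380 + 19) = arctan(380/19) = 87.14°
∠(j380 + 1.68) = arctan(380/1.68) = 89.75°
∠L(j380) = 87.14° − 89.75° = -2.61°

-2.6°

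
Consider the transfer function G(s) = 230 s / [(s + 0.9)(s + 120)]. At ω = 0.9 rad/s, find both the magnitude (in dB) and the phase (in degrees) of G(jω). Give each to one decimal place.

|G| = 2.6 dB, ∠G = 44.6°

|j0.9| = 0.9
|j0.9 + 0.9| = √(0.9² + 0.9²) = 1.273
|j0.9 + 120| = √(0.9² + 120²) = 120
|G(j0.9)| = 230 × 0.9 / (1.273 × 120) = 1.3552
20 log₁₀(1.3552) = 2.64 dB
∠(j0.9) = 90.00°
∠(j0.9 + 0.9) = arctan(0.9/0.9) = 45.00°
∠(j0.9 + 120) = arctan(0.9/120) = 0.43°
∠G(j0.9) = 90.00° − (45.00° + 0.43°) = 44.57°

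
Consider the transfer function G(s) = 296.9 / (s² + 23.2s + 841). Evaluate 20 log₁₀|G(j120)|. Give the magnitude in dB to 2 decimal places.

|(j120)² + 23.2(j120) + 841| = |-13559 + j2784| = 1.384e+04
|G(j120)| = 296.9 / 1.384e+04 = 0.021449
20 log₁₀(0.021449) = -33.372 dB

-33.37 dB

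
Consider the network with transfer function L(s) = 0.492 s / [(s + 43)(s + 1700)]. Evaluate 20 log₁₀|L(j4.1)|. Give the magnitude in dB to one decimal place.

-91.2 dB

|j4.1| = 4.1
|j4.1 + 43| = √(4.1² + 43²) = 43.2
|j4.1 + 1700| = √(4.1² + 1700²) = 1700
|L(j4.1)| = 0.492 × 4.1 / (43.2 × 1700) = 2.747e-05
20 log₁₀(2.747e-05) = -91.22 dB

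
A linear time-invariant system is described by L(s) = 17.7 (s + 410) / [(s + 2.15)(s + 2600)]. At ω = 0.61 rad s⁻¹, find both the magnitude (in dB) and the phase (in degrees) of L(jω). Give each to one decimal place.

|L| = 1.9 dB, ∠L = -15.8 deg

|j0.61 + 410| = √(0.61² + 410²) = 410
|j0.61 + 2.15| = √(0.61² + 2.15²) = 2.235
|j0.61 + 2600| = √(0.61² + 2600²) = 2600
|L(j0.61)| = 17.7 × 410 / (2.235 × 2600) = 1.2489
20 log₁₀(1.2489) = 1.93 dB
∠(j0.61 + 410) = arctan(0.61/410) = 0.09°
∠(j0.61 + 2.15) = arctan(0.61/2.15) = 15.84°
∠(j0.61 + 2600) = arctan(0.61/2600) = 0.01°
∠L(j0.61) = 0.09° − (15.84° + 0.01°) = -15.77°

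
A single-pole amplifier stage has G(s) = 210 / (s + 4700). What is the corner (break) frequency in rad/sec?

4700 rad/sec

The single real pole at s = −4700 gives a corner at ω = 4700 rad/sec.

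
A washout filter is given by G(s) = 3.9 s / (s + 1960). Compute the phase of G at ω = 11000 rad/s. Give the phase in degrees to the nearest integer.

10°

∠(j11000) = 90.00°
∠(j11000 + 1960) = arctan(11000/1960) = 79.90°
∠G(j11000) = 90.00° − 79.90° = 10.10°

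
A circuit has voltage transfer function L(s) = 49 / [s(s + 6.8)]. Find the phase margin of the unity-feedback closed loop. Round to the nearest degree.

Gain crossover: |L(jω)| = 1 at ω ≈ 5.57 rad/s.
∠L(j5.57) = −90° − arctan(5.57/6.8) ≈ -129.34°
PM = 180° + (-129.34°) = 50.66°

51°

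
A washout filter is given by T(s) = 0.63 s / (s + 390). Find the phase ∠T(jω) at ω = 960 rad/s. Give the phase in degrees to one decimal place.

∠(j960) = 90.00°
∠(j960 + 390) = arctan(960/390) = 67.89°
∠T(j960) = 90.00° − 67.89° = 22.11°

22.1°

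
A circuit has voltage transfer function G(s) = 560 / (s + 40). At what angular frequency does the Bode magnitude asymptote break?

The single real pole at s = −40 gives a corner at ω = 40 rad s⁻¹.

40 rad s⁻¹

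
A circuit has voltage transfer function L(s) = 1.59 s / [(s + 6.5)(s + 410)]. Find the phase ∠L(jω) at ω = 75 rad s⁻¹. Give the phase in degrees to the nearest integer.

-5 deg

∠(j75) = 90.00°
∠(j75 + 6.5) = arctan(75/6.5) = 85.05°
∠(j75 + 410) = arctan(75/410) = 10.37°
∠L(j75) = 90.00° − (85.05° + 10.37°) = -5.41°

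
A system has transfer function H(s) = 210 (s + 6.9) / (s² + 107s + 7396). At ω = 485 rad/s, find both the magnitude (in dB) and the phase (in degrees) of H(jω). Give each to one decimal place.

|j485 + 6.9| = √(485² + 6.9²) = 485
|(j485)² + 107(j485) + 7396| = |-2.2783e+05 + j51895| = 2.337e+05
|H(j485)| = 210 × 485 / 2.337e+05 = 0.43593
20 log₁₀(0.43593) = -7.21 dB
∠(j485 + 6.9) = arctan(485/6.9) = 89.18°
∠[(j485)² + 107(j485) + 7396] = ∠[-2.2783e+05 + j51895] = 167.17°
∠H(j485) = 89.18° − 167.17° = -77.98°

|H| = -7.2 dB, ∠H = -78.0°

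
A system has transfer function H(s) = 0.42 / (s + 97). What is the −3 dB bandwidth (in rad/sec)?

For a single-pole low-pass, the −3 dB point is at the pole: ω = 97 rad/sec.

97 rad/sec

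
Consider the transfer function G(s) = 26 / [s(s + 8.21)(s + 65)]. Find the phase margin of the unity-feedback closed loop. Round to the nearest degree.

Gain crossover: |G(jω)| = 1 at ω ≈ 0.0487 rad s⁻¹.
∠G(j0.0487) = −90° − arctan(0.0487/8.21) − arctan(0.0487/65) ≈ -90.38°
PM = 180° + (-90.38°) = 89.62°

90°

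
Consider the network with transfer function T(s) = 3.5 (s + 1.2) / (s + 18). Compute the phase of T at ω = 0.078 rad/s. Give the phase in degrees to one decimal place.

3.5°

∠(j0.078 + 1.2) = arctan(0.078/1.2) = 3.72°
∠(j0.078 + 18) = arctan(0.078/18) = 0.25°
∠T(j0.078) = 3.72° − 0.25° = 3.47°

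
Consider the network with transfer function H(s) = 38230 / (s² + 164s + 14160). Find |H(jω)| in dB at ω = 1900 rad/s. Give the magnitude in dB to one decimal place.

|(j1900)² + 164(j1900) + 14160| = |-3.5958e+06 + j3.116e+05| = 3.609e+06
|H(j1900)| = 38230 / 3.609e+06 = 0.010592
20 log₁₀(0.010592) = -39.50 dB

-39.5 dB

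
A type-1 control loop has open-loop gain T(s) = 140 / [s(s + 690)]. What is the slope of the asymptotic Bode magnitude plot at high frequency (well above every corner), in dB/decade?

-40 dB/decade

With 0 zeros and 2 poles, the high-frequency asymptotic slope is 20 × (0 − 2) = -40 dB/decade.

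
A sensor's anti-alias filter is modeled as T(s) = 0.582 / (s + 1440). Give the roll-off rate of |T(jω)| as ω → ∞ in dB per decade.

With 0 zeros and 1 pole, the high-frequency asymptotic slope is 20 × (0 − 1) = -20 dB/decade.

-20 dB/decade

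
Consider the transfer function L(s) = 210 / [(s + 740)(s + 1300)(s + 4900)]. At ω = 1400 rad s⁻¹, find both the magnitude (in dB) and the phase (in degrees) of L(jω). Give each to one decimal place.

|L| = -157.3 dB, ∠L = -125.2°

|j1400 + 740| = √(1400² + 740²) = 1584
|j1400 + 1300| = √(1400² + 1300²) = 1910
|j1400 + 4900| = √(1400² + 4900²) = 5096
|L(j1400)| = 210 / (1584 × 1910 × 5096) = 1.3621e-08
20 log₁₀(1.3621e-08) = -157.32 dB
∠(j1400 + 740) = arctan(1400/740) = 62.14°
∠(j1400 + 1300) = arctan(1400/1300) = 47.12°
∠(j1400 + 4900) = arctan(1400/4900) = 15.95°
∠L(j1400) = − (62.14° + 47.12° + 15.95°) = -125.21°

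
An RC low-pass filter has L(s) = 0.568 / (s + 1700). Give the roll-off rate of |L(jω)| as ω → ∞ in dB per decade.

-20 dB/decade

With 0 zeros and 1 pole, the high-frequency asymptotic slope is 20 × (0 − 1) = -20 dB/decade.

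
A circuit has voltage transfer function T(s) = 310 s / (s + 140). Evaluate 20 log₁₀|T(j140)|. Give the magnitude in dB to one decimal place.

|j140| = 140
|j140 + 140| = √(140² + 140²) = 198
|T(j140)| = 310 × 140 / 198 = 219.2
20 log₁₀(219.2) = 46.82 dB

46.8 dB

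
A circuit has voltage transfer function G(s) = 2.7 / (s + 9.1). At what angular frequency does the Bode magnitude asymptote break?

9.1 rad/sec

The single real pole at s = −9.1 gives a corner at ω = 9.1 rad/sec.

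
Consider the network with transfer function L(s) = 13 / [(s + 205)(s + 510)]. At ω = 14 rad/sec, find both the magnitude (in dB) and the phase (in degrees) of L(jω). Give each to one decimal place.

|L| = -78.1 dB, ∠L = -5.5 deg

|j14 + 205| = √(14² + 205²) = 205.5
|j14 + 510| = √(14² + 510²) = 510.2
|L(j14)| = 13 / (205.5 × 510.2) = 0.00012401
20 log₁₀(0.00012401) = -78.13 dB
∠(j14 + 205) = arctan(14/205) = 3.91°
∠(j14 + 510) = arctan(14/510) = 1.57°
∠L(j14) = − (3.91° + 1.57°) = -5.48°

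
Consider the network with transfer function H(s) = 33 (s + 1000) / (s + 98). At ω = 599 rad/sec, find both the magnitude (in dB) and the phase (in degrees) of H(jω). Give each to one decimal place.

|j599 + 1000| = √(599² + 1000²) = 1166
|j599 + 98| = √(599² + 98²) = 607
|H(j599)| = 33 × 1166 / 607 = 63.377
20 log₁₀(63.377) = 36.04 dB
∠(j599 + 1000) = arctan(599/1000) = 30.92°
∠(j599 + 98) = arctan(599/98) = 80.71°
∠H(j599) = 30.92° − 80.71° = -49.79°

|H| = 36.0 dB, ∠H = -49.8 deg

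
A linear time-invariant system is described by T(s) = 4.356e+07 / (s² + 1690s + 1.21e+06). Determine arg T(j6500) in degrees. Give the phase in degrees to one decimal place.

∠[(j6500)² + 1690(j6500) + 1.21e+06] = ∠[-4.104e+07 + j1.0985e+07] = 165.02°
∠T(j6500) = −165.02° = -165.02°

-165.0 deg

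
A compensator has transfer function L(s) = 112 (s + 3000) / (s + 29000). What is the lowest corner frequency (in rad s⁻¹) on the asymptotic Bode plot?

Break frequencies occur at each pole and zero magnitude: 3000 rad s⁻¹, 29000 rad s⁻¹.
The lowest is 3000 rad s⁻¹.

3000 rad s⁻¹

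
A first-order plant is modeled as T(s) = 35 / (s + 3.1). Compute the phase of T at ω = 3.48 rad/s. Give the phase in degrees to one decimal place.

-48.3°

∠(j3.48 + 3.1) = arctan(3.48/3.1) = 48.31°
∠T(j3.48) = −48.31° = -48.31°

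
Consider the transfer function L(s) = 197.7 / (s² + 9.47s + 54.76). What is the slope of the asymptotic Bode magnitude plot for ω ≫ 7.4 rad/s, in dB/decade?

-40 dB/decade

With 0 zeros and 2 poles, the high-frequency asymptotic slope is 20 × (0 − 2) = -40 dB/decade.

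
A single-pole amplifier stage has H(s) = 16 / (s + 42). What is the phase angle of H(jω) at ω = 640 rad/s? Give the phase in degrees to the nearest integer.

-86 deg

∠(j640 + 42) = arctan(640/42) = 86.25°
∠H(j640) = −86.25° = -86.25°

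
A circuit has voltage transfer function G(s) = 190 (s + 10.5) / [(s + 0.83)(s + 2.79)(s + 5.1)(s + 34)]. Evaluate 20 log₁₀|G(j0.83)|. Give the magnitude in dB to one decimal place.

10.5 dB

|j0.83 + 10.5| = √(0.83² + 10.5²) = 10.53
|j0.83 + 0.83| = √(0.83² + 0.83²) = 1.174
|j0.83 + 2.79| = √(0.83² + 2.79²) = 2.911
|j0.83 + 5.1| = √(0.83² + 5.1²) = 5.167
|j0.83 + 34| = √(0.83² + 34²) = 34.01
|G(j0.83)| = 190 × 10.53 / (1.174 × 2.911 × 5.167 × 34.01) = 3.333
20 log₁₀(3.333) = 10.46 dB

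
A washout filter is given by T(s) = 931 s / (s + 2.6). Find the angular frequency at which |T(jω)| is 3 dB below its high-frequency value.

2.6 rad/s

For a single-pole high-pass, the −3 dB point is at the pole: ω = 2.6 rad/s.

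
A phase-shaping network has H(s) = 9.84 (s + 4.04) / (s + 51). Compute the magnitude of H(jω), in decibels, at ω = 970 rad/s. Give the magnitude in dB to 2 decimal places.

|j970 + 4.04| = √(970² + 4.04²) = 970
|j970 + 51| = √(970² + 51²) = 971.3
|H(j970)| = 9.84 × 970 / 971.3 = 9.8265
20 log₁₀(9.8265) = 19.848 dB

19.85 dB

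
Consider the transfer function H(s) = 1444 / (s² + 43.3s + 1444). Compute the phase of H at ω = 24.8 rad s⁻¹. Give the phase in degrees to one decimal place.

-52.3°

∠[(j24.8)² + 43.3(j24.8) + 1444] = ∠[828.96 + j1073.8] = 52.33°
∠H(j24.8) = −52.33° = -52.33°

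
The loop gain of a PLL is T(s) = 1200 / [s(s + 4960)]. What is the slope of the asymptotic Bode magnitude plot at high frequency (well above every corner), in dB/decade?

-40 dB/decade

With 0 zeros and 2 poles, the high-frequency asymptotic slope is 20 × (0 − 2) = -40 dB/decade.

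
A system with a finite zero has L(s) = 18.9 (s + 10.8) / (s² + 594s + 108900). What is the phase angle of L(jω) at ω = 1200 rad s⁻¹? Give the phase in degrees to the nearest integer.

∠(j1200 + 10.8) = arctan(1200/10.8) = 89.48°
∠[(j1200)² + 594(j1200) + 108900] = ∠[-1.3311e+06 + j7.128e+05] = 151.83°
∠L(j1200) = 89.48° − 151.83° = -62.35°

-62°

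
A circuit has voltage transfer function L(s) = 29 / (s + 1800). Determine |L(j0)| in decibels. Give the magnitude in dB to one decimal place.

-35.9 dB

L(0) = 29 / 1800 = 0.016111
20 log₁₀(0.016111) = -35.86 dB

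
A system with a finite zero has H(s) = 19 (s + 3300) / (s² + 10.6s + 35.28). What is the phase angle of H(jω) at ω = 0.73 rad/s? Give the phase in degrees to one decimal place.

-12.5°

∠(j0.73 + 3300) = arctan(0.73/3300) = 0.01°
∠[(j0.73)² + 10.6(j0.73) + 35.28] = ∠[34.747 + j7.738] = 12.55°
∠H(j0.73) = 0.01° − 12.55° = -12.54°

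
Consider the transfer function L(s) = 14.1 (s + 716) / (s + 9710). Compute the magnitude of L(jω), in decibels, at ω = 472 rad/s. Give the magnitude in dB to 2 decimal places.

|j472 + 716| = √(472² + 716²) = 857.6
|j472 + 9710| = √(472² + 9710²) = 9721
|L(j472)| = 14.1 × 857.6 / 9721 = 1.2438
20 log₁₀(1.2438) = 1.895 dB

1.90 dB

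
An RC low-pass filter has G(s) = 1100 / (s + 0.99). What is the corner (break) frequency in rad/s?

The single real pole at s = −0.99 gives a corner at ω = 0.99 rad/s.

0.99 rad/s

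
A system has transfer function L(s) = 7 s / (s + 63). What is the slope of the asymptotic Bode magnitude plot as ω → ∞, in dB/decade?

0 dB/decade

With 1 zero and 1 pole, the high-frequency asymptotic slope is 20 × (1 − 1) = 0 dB/decade.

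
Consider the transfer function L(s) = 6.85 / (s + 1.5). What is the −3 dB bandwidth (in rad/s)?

For a single-pole low-pass, the −3 dB point is at the pole: ω = 1.5 rad/s.

1.5 rad/s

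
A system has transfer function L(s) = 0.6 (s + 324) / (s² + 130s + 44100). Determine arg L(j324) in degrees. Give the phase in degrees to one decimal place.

-100.3°

∠(j324 + 324) = arctan(324/324) = 45.00°
∠[(j324)² + 130(j324) + 44100] = ∠[-60876 + j42120] = 145.32°
∠L(j324) = 45.00° − 145.32° = -100.32°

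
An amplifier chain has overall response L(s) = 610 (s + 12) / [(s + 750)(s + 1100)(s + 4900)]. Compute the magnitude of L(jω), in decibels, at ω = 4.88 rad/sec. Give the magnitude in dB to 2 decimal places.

-114.18 dB

|j4.88 + 12| = √(4.88² + 12²) = 12.95
|j4.88 + 750| = √(4.88² + 750²) = 750
|j4.88 + 1100| = √(4.88² + 1100²) = 1100
|j4.88 + 4900| = √(4.88² + 4900²) = 4900
|L(j4.88)| = 610 × 12.95 / (750 × 1100 × 4900) = 1.9547e-06
20 log₁₀(1.9547e-06) = -114.178 dB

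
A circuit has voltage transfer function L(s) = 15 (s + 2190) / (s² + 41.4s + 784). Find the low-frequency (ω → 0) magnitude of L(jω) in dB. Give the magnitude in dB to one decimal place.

32.4 dB

L(0) = 15 × 2190 / 784 = 41.901
20 log₁₀(41.901) = 32.44 dB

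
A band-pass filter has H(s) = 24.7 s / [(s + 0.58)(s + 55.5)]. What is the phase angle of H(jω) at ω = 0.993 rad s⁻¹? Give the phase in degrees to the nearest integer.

∠(j0.993) = 90.00°
∠(j0.993 + 0.58) = arctan(0.993/0.58) = 59.71°
∠(j0.993 + 55.5) = arctan(0.993/55.5) = 1.03°
∠H(j0.993) = 90.00° − (59.71° + 1.03°) = 29.26°

29 deg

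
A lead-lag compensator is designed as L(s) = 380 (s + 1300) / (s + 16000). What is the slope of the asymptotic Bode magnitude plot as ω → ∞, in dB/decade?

With 1 zero and 1 pole, the high-frequency asymptotic slope is 20 × (1 − 1) = 0 dB/decade.

0 dB/decade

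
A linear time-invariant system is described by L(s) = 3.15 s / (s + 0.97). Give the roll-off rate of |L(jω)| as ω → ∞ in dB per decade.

With 1 zero and 1 pole, the high-frequency asymptotic slope is 20 × (1 − 1) = 0 dB/decade.

0 dB/decade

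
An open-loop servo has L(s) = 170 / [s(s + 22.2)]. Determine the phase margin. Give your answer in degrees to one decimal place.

Gain crossover: |L(jω)| = 1 at ω ≈ 7.28 rad/sec.
∠L(j7.28) = −90° − arctan(7.28/22.2) ≈ -108.15°
PM = 180° + (-108.15°) = 71.85°

71.9°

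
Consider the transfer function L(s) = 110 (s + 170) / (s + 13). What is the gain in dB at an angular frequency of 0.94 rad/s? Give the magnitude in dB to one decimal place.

|j0.94 + 170| = √(0.94² + 170²) = 170
|j0.94 + 13| = √(0.94² + 13²) = 13.03
|L(j0.94)| = 110 × 170 / 13.03 = 1434.7
20 log₁₀(1434.7) = 63.14 dB

63.1 dB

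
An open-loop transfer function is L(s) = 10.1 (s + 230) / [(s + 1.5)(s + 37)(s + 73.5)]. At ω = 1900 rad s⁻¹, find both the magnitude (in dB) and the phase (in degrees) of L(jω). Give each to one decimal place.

|L| = -111.0 dB, ∠L = -183.5°

|j1900 + 230| = √(1900² + 230²) = 1914
|j1900 + 1.5| = √(1900² + 1.5²) = 1900
|j1900 + 37| = √(1900² + 37²) = 1900
|j1900 + 73.5| = √(1900² + 73.5²) = 1901
|L(j1900)| = 10.1 × 1914 / (1900 × 1900 × 1901) = 2.8156e-06
20 log₁₀(2.8156e-06) = -111.01 dB
∠(j1900 + 230) = arctan(1900/230) = 83.10°
∠(j1900 + 1.5) = arctan(1900/1.5) = 89.95°
∠(j1900 + 37) = arctan(1900/37) = 88.88°
∠(j1900 + 73.5) = arctan(1900/73.5) = 87.78°
∠L(j1900) = 83.10° − (89.95° + 88.88° + 87.78°) = -183.53°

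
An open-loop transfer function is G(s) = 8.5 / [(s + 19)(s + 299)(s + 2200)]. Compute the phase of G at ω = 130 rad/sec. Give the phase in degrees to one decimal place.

-108.6°

∠(j130 + 19) = arctan(130/19) = 81.68°
∠(j130 + 299) = arctan(130/299) = 23.50°
∠(j130 + 2200) = arctan(130/2200) = 3.38°
∠G(j130) = − (81.68° + 23.50° + 3.38°) = -108.57°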